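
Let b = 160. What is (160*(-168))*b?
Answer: -4300800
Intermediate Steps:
(160*(-168))*b = (160*(-168))*160 = -26880*160 = -4300800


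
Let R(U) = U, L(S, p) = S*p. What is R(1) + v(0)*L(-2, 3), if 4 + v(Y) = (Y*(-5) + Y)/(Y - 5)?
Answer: 25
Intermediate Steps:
v(Y) = -4 - 4*Y/(-5 + Y) (v(Y) = -4 + (Y*(-5) + Y)/(Y - 5) = -4 + (-5*Y + Y)/(-5 + Y) = -4 + (-4*Y)/(-5 + Y) = -4 - 4*Y/(-5 + Y))
R(1) + v(0)*L(-2, 3) = 1 + (4*(5 - 2*0)/(-5 + 0))*(-2*3) = 1 + (4*(5 + 0)/(-5))*(-6) = 1 + (4*(-⅕)*5)*(-6) = 1 - 4*(-6) = 1 + 24 = 25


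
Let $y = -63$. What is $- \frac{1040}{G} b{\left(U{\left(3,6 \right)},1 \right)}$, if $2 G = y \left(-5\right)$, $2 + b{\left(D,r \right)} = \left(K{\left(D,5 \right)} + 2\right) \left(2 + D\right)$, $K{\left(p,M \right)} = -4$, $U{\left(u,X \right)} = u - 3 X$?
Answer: $- \frac{3328}{21} \approx -158.48$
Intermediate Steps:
$b{\left(D,r \right)} = -6 - 2 D$ ($b{\left(D,r \right)} = -2 + \left(-4 + 2\right) \left(2 + D\right) = -2 - 2 \left(2 + D\right) = -2 - \left(4 + 2 D\right) = -6 - 2 D$)
$G = \frac{315}{2}$ ($G = \frac{\left(-63\right) \left(-5\right)}{2} = \frac{1}{2} \cdot 315 = \frac{315}{2} \approx 157.5$)
$- \frac{1040}{G} b{\left(U{\left(3,6 \right)},1 \right)} = - \frac{1040}{\frac{315}{2}} \left(-6 - 2 \left(3 - 18\right)\right) = \left(-1040\right) \frac{2}{315} \left(-6 - 2 \left(3 - 18\right)\right) = - \frac{416 \left(-6 - -30\right)}{63} = - \frac{416 \left(-6 + 30\right)}{63} = \left(- \frac{416}{63}\right) 24 = - \frac{3328}{21}$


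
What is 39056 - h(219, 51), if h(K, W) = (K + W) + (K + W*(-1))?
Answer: 38618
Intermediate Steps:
h(K, W) = 2*K (h(K, W) = (K + W) + (K - W) = 2*K)
39056 - h(219, 51) = 39056 - 2*219 = 39056 - 1*438 = 39056 - 438 = 38618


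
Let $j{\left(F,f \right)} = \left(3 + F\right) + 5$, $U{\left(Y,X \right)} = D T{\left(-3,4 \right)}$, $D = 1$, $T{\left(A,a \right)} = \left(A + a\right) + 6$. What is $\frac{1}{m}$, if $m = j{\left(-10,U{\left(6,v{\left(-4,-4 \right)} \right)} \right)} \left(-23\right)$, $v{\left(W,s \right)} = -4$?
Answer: $\frac{1}{46} \approx 0.021739$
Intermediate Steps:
$T{\left(A,a \right)} = 6 + A + a$
$U{\left(Y,X \right)} = 7$ ($U{\left(Y,X \right)} = 1 \left(6 - 3 + 4\right) = 1 \cdot 7 = 7$)
$j{\left(F,f \right)} = 8 + F$
$m = 46$ ($m = \left(8 - 10\right) \left(-23\right) = \left(-2\right) \left(-23\right) = 46$)
$\frac{1}{m} = \frac{1}{46}$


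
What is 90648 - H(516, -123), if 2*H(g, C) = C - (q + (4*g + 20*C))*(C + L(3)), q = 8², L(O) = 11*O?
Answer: 211299/2 ≈ 1.0565e+5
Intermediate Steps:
q = 64
H(g, C) = C/2 - (33 + C)*(64 + 4*g + 20*C)/2 (H(g, C) = (C - (64 + (4*g + 20*C))*(C + 11*3))/2 = (C - (64 + 4*g + 20*C)*(C + 33))/2 = (C - (64 + 4*g + 20*C)*(33 + C))/2 = (C - (33 + C)*(64 + 4*g + 20*C))/2 = C/2 - (33 + C)*(64 + 4*g + 20*C)/2)
90648 - H(516, -123) = 90648 - (-1056 - 66*516 - 10*(-123)² - 723/2*(-123) - 2*(-123)*516) = 90648 - (-1056 - 34056 - 10*15129 + 88929/2 + 126936) = 90648 - (-1056 - 34056 - 151290 + 88929/2 + 126936) = 90648 - 1*(-30003/2) = 90648 + 30003/2 = 211299/2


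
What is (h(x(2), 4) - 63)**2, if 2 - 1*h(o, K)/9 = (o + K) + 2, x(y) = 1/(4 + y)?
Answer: 40401/4 ≈ 10100.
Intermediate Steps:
h(o, K) = -9*K - 9*o (h(o, K) = 18 - 9*((o + K) + 2) = 18 - 9*((K + o) + 2) = 18 - 9*(2 + K + o) = 18 + (-18 - 9*K - 9*o) = -9*K - 9*o)
(h(x(2), 4) - 63)**2 = ((-9*4 - 9/(4 + 2)) - 63)**2 = ((-36 - 9/6) - 63)**2 = ((-36 - 9*1/6) - 63)**2 = ((-36 - 3/2) - 63)**2 = (-75/2 - 63)**2 = (-201/2)**2 = 40401/4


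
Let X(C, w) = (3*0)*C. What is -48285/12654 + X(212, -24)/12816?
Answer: -145/38 ≈ -3.8158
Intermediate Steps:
X(C, w) = 0 (X(C, w) = 0*C = 0)
-48285/12654 + X(212, -24)/12816 = -48285/12654 + 0/12816 = -48285*1/12654 + 0*(1/12816) = -145/38 + 0 = -145/38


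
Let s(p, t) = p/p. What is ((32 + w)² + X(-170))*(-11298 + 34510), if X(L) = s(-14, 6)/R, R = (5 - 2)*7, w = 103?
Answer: 1269119416/3 ≈ 4.2304e+8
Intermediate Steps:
R = 21 (R = 3*7 = 21)
s(p, t) = 1
X(L) = 1/21
((32 + w)² + X(-170))*(-11298 + 34510) = ((32 + 103)² + 1/21)*(-11298 + 34510) = (135² + 1/21)*23212 = (18225 + 1/21)*23212 = (382726/21)*23212 = 1269119416/3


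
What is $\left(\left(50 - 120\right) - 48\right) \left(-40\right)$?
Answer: $4720$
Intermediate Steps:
$\left(\left(50 - 120\right) - 48\right) \left(-40\right) = \left(-70 - 48\right) \left(-40\right) = \left(-118\right) \left(-40\right) = 4720$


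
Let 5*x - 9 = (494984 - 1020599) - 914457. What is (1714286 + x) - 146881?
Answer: 6396962/5 ≈ 1.2794e+6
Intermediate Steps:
x = -1440063/5 (x = 9/5 + ((494984 - 1020599) - 914457)/5 = 9/5 + (-525615 - 914457)/5 = 9/5 + (⅕)*(-1440072) = 9/5 - 1440072/5 = -1440063/5 ≈ -2.8801e+5)
(1714286 + x) - 146881 = (1714286 - 1440063/5) - 146881 = 7131367/5 - 146881 = 6396962/5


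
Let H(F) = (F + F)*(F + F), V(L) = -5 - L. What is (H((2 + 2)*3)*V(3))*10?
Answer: -46080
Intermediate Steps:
H(F) = 4*F² (H(F) = (2*F)*(2*F) = 4*F²)
(H((2 + 2)*3)*V(3))*10 = ((4*((2 + 2)*3)²)*(-5 - 1*3))*10 = ((4*(4*3)²)*(-5 - 3))*10 = ((4*12²)*(-8))*10 = ((4*144)*(-8))*10 = (576*(-8))*10 = -4608*10 = -46080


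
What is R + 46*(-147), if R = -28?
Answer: -6790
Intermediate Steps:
R + 46*(-147) = -28 + 46*(-147) = -28 - 6762 = -6790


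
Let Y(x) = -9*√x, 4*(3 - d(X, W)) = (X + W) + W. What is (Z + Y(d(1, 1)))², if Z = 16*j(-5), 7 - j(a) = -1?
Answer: 52441/4 ≈ 13110.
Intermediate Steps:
d(X, W) = 3 - W/2 - X/4 (d(X, W) = 3 - ((X + W) + W)/4 = 3 - ((W + X) + W)/4 = 3 - (X + 2*W)/4 = 3 + (-W/2 - X/4) = 3 - W/2 - X/4)
j(a) = 8 (j(a) = 7 - 1*(-1) = 7 + 1 = 8)
Z = 128 (Z = 16*8 = 128)
(Z + Y(d(1, 1)))² = (128 - 9*√(3 - ½*1 - ¼*1))² = (128 - 9*√(3 - ½ - ¼))² = (128 - 9*√(9/4))² = (128 - 9*3/2)² = (128 - 27/2)² = (229/2)² = 52441/4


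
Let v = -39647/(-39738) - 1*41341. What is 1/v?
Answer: -39738/1642769011 ≈ -2.4190e-5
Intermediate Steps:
v = -1642769011/39738 (v = -39647*(-1/39738) - 41341 = 39647/39738 - 41341 = -1642769011/39738 ≈ -41340.)
1/v = 1/(-1642769011/39738) = -39738/1642769011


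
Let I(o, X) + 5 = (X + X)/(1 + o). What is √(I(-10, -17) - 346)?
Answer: 25*I*√5/3 ≈ 18.634*I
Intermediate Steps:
I(o, X) = -5 + 2*X/(1 + o) (I(o, X) = -5 + (X + X)/(1 + o) = -5 + (2*X)/(1 + o) = -5 + 2*X/(1 + o))
√(I(-10, -17) - 346) = √((-5 - 5*(-10) + 2*(-17))/(1 - 10) - 346) = √((-5 + 50 - 34)/(-9) - 346) = √(-⅑*11 - 346) = √(-11/9 - 346) = √(-3125/9) = 25*I*√5/3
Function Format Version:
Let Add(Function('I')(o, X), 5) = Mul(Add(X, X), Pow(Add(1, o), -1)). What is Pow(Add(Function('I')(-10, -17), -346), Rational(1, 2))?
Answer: Mul(Rational(25, 3), I, Pow(5, Rational(1, 2))) ≈ Mul(18.634, I)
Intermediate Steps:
Function('I')(o, X) = Add(-5, Mul(2, X, Pow(Add(1, o), -1))) (Function('I')(o, X) = Add(-5, Mul(Add(X, X), Pow(Add(1, o), -1))) = Add(-5, Mul(Mul(2, X), Pow(Add(1, o), -1))) = Add(-5, Mul(2, X, Pow(Add(1, o), -1))))
Pow(Add(Function('I')(-10, -17), -346), Rational(1, 2)) = Pow(Add(Mul(Pow(Add(1, -10), -1), Add(-5, Mul(-5, -10), Mul(2, -17))), -346), Rational(1, 2)) = Pow(Add(Mul(Pow(-9, -1), Add(-5, 50, -34)), -346), Rational(1, 2)) = Pow(Add(Mul(Rational(-1, 9), 11), -346), Rational(1, 2)) = Pow(Add(Rational(-11, 9), -346), Rational(1, 2)) = Pow(Rational(-3125, 9), Rational(1, 2)) = Mul(Rational(25, 3), I, Pow(5, Rational(1, 2)))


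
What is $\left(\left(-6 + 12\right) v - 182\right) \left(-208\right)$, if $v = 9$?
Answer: $26624$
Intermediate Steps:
$\left(\left(-6 + 12\right) v - 182\right) \left(-208\right) = \left(\left(-6 + 12\right) 9 - 182\right) \left(-208\right) = \left(6 \cdot 9 - 182\right) \left(-208\right) = \left(54 - 182\right) \left(-208\right) = \left(-128\right) \left(-208\right) = 26624$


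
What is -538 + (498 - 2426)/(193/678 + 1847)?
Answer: -675130126/1252459 ≈ -539.04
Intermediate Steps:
-538 + (498 - 2426)/(193/678 + 1847) = -538 - 1928/(193*(1/678) + 1847) = -538 - 1928/(193/678 + 1847) = -538 - 1928/1252459/678 = -538 - 1928*678/1252459 = -538 - 1307184/1252459 = -675130126/1252459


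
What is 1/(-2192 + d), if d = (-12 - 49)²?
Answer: 1/1529 ≈ 0.00065402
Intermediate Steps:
d = 3721 (d = (-61)² = 3721)
1/(-2192 + d) = 1/(-2192 + 3721) = 1/1529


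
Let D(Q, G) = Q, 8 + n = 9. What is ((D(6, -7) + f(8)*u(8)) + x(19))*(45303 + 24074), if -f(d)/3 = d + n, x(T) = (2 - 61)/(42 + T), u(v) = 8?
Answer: -892812613/61 ≈ -1.4636e+7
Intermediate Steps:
n = 1 (n = -8 + 9 = 1)
x(T) = -59/(42 + T)
f(d) = -3 - 3*d (f(d) = -3*(d + 1) = -3*(1 + d) = -3 - 3*d)
((D(6, -7) + f(8)*u(8)) + x(19))*(45303 + 24074) = ((6 + (-3 - 3*8)*8) - 59/(42 + 19))*(45303 + 24074) = ((6 + (-3 - 24)*8) - 59/61)*69377 = ((6 - 27*8) - 59*1/61)*69377 = ((6 - 216) - 59/61)*69377 = (-210 - 59/61)*69377 = -12869/61*69377 = -892812613/61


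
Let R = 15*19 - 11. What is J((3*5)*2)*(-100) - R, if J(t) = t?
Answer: -3274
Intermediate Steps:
R = 274 (R = 285 - 11 = 274)
J((3*5)*2)*(-100) - R = ((3*5)*2)*(-100) - 1*274 = (15*2)*(-100) - 274 = 30*(-100) - 274 = -3000 - 274 = -3274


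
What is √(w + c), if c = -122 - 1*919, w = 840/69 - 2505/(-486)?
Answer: I*√175453246/414 ≈ 31.995*I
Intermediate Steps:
w = 64565/3726 (w = 840*(1/69) - 2505*(-1/486) = 280/23 + 835/162 = 64565/3726 ≈ 17.328)
c = -1041 (c = -122 - 919 = -1041)
√(w + c) = √(64565/3726 - 1041) = √(-3814201/3726) = I*√175453246/414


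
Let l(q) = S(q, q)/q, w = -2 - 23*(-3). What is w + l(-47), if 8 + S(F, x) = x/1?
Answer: 3204/47 ≈ 68.170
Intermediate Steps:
w = 67 (w = -2 + 69 = 67)
S(F, x) = -8 + x (S(F, x) = -8 + x/1 = -8 + x*1 = -8 + x)
l(q) = (-8 + q)/q
w + l(-47) = 67 + (-8 - 47)/(-47) = 67 - 1/47*(-55) = 67 + 55/47 = 3204/47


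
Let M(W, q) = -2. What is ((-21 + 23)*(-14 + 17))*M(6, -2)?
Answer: -12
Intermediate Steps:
((-21 + 23)*(-14 + 17))*M(6, -2) = ((-21 + 23)*(-14 + 17))*(-2) = (2*3)*(-2) = 6*(-2) = -12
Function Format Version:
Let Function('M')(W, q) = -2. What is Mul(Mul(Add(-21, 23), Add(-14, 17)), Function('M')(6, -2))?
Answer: -12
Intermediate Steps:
Mul(Mul(Add(-21, 23), Add(-14, 17)), Function('M')(6, -2)) = Mul(Mul(Add(-21, 23), Add(-14, 17)), -2) = Mul(Mul(2, 3), -2) = Mul(6, -2) = -12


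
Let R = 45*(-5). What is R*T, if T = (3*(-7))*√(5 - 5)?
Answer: 0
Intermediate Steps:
T = 0 (T = -21*√0 = -21*0 = 0)
R = -225
R*T = -225*0 = 0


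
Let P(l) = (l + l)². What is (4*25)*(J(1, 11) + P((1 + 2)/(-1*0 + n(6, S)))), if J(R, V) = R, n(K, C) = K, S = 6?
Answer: 200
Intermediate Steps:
P(l) = 4*l² (P(l) = (2*l)² = 4*l²)
(4*25)*(J(1, 11) + P((1 + 2)/(-1*0 + n(6, S)))) = (4*25)*(1 + 4*((1 + 2)/(-1*0 + 6))²) = 100*(1 + 4*(3/(0 + 6))²) = 100*(1 + 4*(3/6)²) = 100*(1 + 4*(3*(⅙))²) = 100*(1 + 4*(½)²) = 100*(1 + 4*(¼)) = 100*(1 + 1) = 100*2 = 200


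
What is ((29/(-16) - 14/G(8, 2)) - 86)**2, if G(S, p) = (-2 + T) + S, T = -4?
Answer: 2301289/256 ≈ 8989.4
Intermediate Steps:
G(S, p) = -6 + S (G(S, p) = (-2 - 4) + S = -6 + S)
((29/(-16) - 14/G(8, 2)) - 86)**2 = ((29/(-16) - 14/(-6 + 8)) - 86)**2 = ((29*(-1/16) - 14/2) - 86)**2 = ((-29/16 - 14*1/2) - 86)**2 = ((-29/16 - 7) - 86)**2 = (-141/16 - 86)**2 = (-1517/16)**2 = 2301289/256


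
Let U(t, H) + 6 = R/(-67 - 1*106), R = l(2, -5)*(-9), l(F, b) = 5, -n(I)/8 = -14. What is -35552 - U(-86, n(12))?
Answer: -6149503/173 ≈ -35546.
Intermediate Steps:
n(I) = 112 (n(I) = -8*(-14) = 112)
R = -45 (R = 5*(-9) = -45)
U(t, H) = -993/173 (U(t, H) = -6 - 45/(-67 - 1*106) = -6 - 45/(-67 - 106) = -6 - 45/(-173) = -6 - 45*(-1/173) = -6 + 45/173 = -993/173)
-35552 - U(-86, n(12)) = -35552 - 1*(-993/173) = -35552 + 993/173 = -6149503/173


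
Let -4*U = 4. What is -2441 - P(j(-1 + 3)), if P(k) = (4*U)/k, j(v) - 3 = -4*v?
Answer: -12209/5 ≈ -2441.8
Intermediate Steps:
U = -1 (U = -¼*4 = -1)
j(v) = 3 - 4*v
P(k) = -4/k (P(k) = (4*(-1))/k = -4/k)
-2441 - P(j(-1 + 3)) = -2441 - (-4)/(3 - 4*(-1 + 3)) = -2441 - (-4)/(3 - 4*2) = -2441 - (-4)/(3 - 8) = -2441 - (-4)/(-5) = -2441 - (-4)*(-1)/5 = -2441 - 1*⅘ = -2441 - ⅘ = -12209/5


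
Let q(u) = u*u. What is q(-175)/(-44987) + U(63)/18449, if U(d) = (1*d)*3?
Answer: -556498082/829965163 ≈ -0.67051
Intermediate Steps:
U(d) = 3*d (U(d) = d*3 = 3*d)
q(u) = u**2
q(-175)/(-44987) + U(63)/18449 = (-175)**2/(-44987) + (3*63)/18449 = 30625*(-1/44987) + 189*(1/18449) = -30625/44987 + 189/18449 = -556498082/829965163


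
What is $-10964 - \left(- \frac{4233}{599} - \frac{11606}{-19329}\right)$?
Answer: $- \frac{126867102781}{11578071} \approx -10958.0$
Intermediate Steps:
$-10964 - \left(- \frac{4233}{599} - \frac{11606}{-19329}\right) = -10964 - \left(\left(-4233\right) \frac{1}{599} - - \frac{11606}{19329}\right) = -10964 - \left(- \frac{4233}{599} + \frac{11606}{19329}\right) = -10964 - - \frac{74867663}{11578071} = -10964 + \frac{74867663}{11578071} = - \frac{126867102781}{11578071}$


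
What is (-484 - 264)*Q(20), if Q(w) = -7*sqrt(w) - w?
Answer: 14960 + 10472*sqrt(5) ≈ 38376.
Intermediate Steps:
Q(w) = -w - 7*sqrt(w)
(-484 - 264)*Q(20) = (-484 - 264)*(-1*20 - 14*sqrt(5)) = -748*(-20 - 14*sqrt(5)) = 14960 + 10472*sqrt(5)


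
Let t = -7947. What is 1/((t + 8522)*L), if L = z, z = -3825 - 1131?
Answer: -1/2849700 ≈ -3.5091e-7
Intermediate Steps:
z = -4956
L = -4956
1/((t + 8522)*L) = 1/((-7947 + 8522)*(-4956)) = -1/4956/575 = (1/575)*(-1/4956) = -1/2849700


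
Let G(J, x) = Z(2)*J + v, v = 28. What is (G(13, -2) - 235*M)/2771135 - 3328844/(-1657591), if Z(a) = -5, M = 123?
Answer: 9176702119218/4593408435785 ≈ 1.9978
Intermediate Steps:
G(J, x) = 28 - 5*J (G(J, x) = -5*J + 28 = 28 - 5*J)
(G(13, -2) - 235*M)/2771135 - 3328844/(-1657591) = ((28 - 5*13) - 235*123)/2771135 - 3328844/(-1657591) = ((28 - 65) - 28905)*(1/2771135) - 3328844*(-1/1657591) = (-37 - 28905)*(1/2771135) + 3328844/1657591 = -28942*1/2771135 + 3328844/1657591 = -28942/2771135 + 3328844/1657591 = 9176702119218/4593408435785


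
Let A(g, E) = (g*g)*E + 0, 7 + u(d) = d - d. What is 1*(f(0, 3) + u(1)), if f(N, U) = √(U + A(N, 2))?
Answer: -7 + √3 ≈ -5.2680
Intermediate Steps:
u(d) = -7 (u(d) = -7 + (d - d) = -7 + 0 = -7)
A(g, E) = E*g² (A(g, E) = g²*E + 0 = E*g² + 0 = E*g²)
f(N, U) = √(U + 2*N²)
1*(f(0, 3) + u(1)) = 1*(√(3 + 2*0²) - 7) = 1*(√(3 + 2*0) - 7) = 1*(√(3 + 0) - 7) = 1*(√3 - 7) = 1*(-7 + √3) = -7 + √3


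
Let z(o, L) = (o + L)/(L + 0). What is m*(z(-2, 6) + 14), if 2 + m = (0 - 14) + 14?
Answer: -88/3 ≈ -29.333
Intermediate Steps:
z(o, L) = (L + o)/L
m = -2 (m = -2 + ((0 - 14) + 14) = -2 + (-14 + 14) = -2 + 0 = -2)
m*(z(-2, 6) + 14) = -2*((6 - 2)/6 + 14) = -2*((⅙)*4 + 14) = -2*(⅔ + 14) = -2*44/3 = -88/3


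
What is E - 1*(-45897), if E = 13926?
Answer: 59823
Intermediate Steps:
E - 1*(-45897) = 13926 - 1*(-45897) = 13926 + 45897 = 59823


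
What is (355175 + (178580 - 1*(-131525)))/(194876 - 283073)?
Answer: -221760/29399 ≈ -7.5431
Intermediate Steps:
(355175 + (178580 - 1*(-131525)))/(194876 - 283073) = (355175 + (178580 + 131525))/(-88197) = (355175 + 310105)*(-1/88197) = 665280*(-1/88197) = -221760/29399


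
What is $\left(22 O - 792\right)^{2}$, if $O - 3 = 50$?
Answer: $139876$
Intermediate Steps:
$O = 53$ ($O = 3 + 50 = 53$)
$\left(22 O - 792\right)^{2} = \left(22 \cdot 53 - 792\right)^{2} = \left(1166 - 792\right)^{2} = 374^{2} = 139876$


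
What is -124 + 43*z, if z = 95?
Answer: 3961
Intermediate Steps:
-124 + 43*z = -124 + 43*95 = -124 + 4085 = 3961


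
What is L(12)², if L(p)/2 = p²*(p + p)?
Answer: 47775744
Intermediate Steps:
L(p) = 4*p³ (L(p) = 2*(p²*(p + p)) = 2*(p²*(2*p)) = 2*(2*p³) = 4*p³)
L(12)² = (4*12³)² = (4*1728)² = 6912² = 47775744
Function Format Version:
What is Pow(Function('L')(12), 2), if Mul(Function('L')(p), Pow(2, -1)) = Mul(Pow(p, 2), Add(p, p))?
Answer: 47775744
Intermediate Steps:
Function('L')(p) = Mul(4, Pow(p, 3)) (Function('L')(p) = Mul(2, Mul(Pow(p, 2), Add(p, p))) = Mul(2, Mul(Pow(p, 2), Mul(2, p))) = Mul(2, Mul(2, Pow(p, 3))) = Mul(4, Pow(p, 3)))
Pow(Function('L')(12), 2) = Pow(Mul(4, Pow(12, 3)), 2) = Pow(Mul(4, 1728), 2) = Pow(6912, 2) = 47775744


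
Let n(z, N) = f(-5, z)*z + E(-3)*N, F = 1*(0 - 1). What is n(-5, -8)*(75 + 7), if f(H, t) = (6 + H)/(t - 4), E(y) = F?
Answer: 6314/9 ≈ 701.56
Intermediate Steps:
F = -1 (F = 1*(-1) = -1)
E(y) = -1
f(H, t) = (6 + H)/(-4 + t)
n(z, N) = -N + z/(-4 + z) (n(z, N) = ((6 - 5)/(-4 + z))*z - N = (1/(-4 + z))*z - N = z/(-4 + z) - N = -N + z/(-4 + z))
n(-5, -8)*(75 + 7) = ((-5 - 1*(-8)*(-4 - 5))/(-4 - 5))*(75 + 7) = ((-5 - 1*(-8)*(-9))/(-9))*82 = -(-5 - 72)/9*82 = -1/9*(-77)*82 = (77/9)*82 = 6314/9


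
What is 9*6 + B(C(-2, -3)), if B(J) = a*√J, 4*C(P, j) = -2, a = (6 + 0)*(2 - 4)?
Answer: 54 - 6*I*√2 ≈ 54.0 - 8.4853*I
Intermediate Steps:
a = -12 (a = 6*(-2) = -12)
C(P, j) = -½ (C(P, j) = (¼)*(-2) = -½)
B(J) = -12*√J
9*6 + B(C(-2, -3)) = 9*6 - 6*I*√2 = 54 - 6*I*√2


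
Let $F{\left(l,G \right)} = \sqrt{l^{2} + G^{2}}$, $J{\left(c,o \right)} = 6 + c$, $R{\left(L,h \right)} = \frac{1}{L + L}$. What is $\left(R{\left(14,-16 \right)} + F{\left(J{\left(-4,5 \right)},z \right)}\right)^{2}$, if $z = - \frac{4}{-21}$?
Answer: $\frac{28489}{7056} + \frac{\sqrt{445}}{147} \approx 4.1811$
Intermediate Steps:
$R{\left(L,h \right)} = \frac{1}{2 L}$
$z = \frac{4}{21}$ ($z = \left(-4\right) \left(- \frac{1}{21}\right) = \frac{4}{21} \approx 0.19048$)
$F{\left(l,G \right)} = \sqrt{G^{2} + l^{2}}$
$\left(R{\left(14,-16 \right)} + F{\left(J{\left(-4,5 \right)},z \right)}\right)^{2} = \left(\frac{1}{2 \cdot 14} + \sqrt{\left(\frac{4}{21}\right)^{2} + \left(6 - 4\right)^{2}}\right)^{2} = \left(\frac{1}{2} \cdot \frac{1}{14} + \sqrt{\frac{16}{441} + 2^{2}}\right)^{2} = \left(\frac{1}{28} + \sqrt{\frac{16}{441} + 4}\right)^{2} = \left(\frac{1}{28} + \sqrt{\frac{1780}{441}}\right)^{2} = \left(\frac{1}{28} + \frac{2 \sqrt{445}}{21}\right)^{2}$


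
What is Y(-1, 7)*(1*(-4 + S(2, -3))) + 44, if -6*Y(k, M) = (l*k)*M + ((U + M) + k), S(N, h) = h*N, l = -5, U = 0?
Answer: 337/3 ≈ 112.33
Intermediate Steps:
S(N, h) = N*h
Y(k, M) = -M/6 - k/6 + 5*M*k/6 (Y(k, M) = -((-5*k)*M + ((0 + M) + k))/6 = -(-5*M*k + (M + k))/6 = -(M + k - 5*M*k)/6 = -M/6 - k/6 + 5*M*k/6)
Y(-1, 7)*(1*(-4 + S(2, -3))) + 44 = (-⅙*7 - ⅙*(-1) + (⅚)*7*(-1))*(1*(-4 + 2*(-3))) + 44 = (-7/6 + ⅙ - 35/6)*(1*(-4 - 6)) + 44 = -41*(-10)/6 + 44 = -41/6*(-10) + 44 = 205/3 + 44 = 337/3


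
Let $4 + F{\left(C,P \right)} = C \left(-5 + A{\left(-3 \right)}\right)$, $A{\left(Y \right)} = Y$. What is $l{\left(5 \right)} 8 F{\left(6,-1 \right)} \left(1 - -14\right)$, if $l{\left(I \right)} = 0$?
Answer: $0$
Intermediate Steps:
$F{\left(C,P \right)} = -4 - 8 C$ ($F{\left(C,P \right)} = -4 + C \left(-5 - 3\right) = -4 + C \left(-8\right) = -4 - 8 C$)
$l{\left(5 \right)} 8 F{\left(6,-1 \right)} \left(1 - -14\right) = 0 \cdot 8 \left(-4 - 48\right) \left(1 - -14\right) = 0 \left(-4 - 48\right) \left(1 + 14\right) = 0 \left(-52\right) 15 = 0 \cdot 15 = 0$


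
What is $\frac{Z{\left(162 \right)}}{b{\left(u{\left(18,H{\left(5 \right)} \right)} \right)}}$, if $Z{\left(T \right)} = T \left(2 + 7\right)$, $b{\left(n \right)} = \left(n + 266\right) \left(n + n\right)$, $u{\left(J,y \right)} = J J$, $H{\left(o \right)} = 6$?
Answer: $\frac{9}{2360} \approx 0.0038136$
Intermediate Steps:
$u{\left(J,y \right)} = J^{2}$
$b{\left(n \right)} = 2 n \left(266 + n\right)$ ($b{\left(n \right)} = \left(266 + n\right) 2 n = 2 n \left(266 + n\right)$)
$Z{\left(T \right)} = 9 T$ ($Z{\left(T \right)} = T 9 = 9 T$)
$\frac{Z{\left(162 \right)}}{b{\left(u{\left(18,H{\left(5 \right)} \right)} \right)}} = \frac{9 \cdot 162}{2 \cdot 18^{2} \left(266 + 18^{2}\right)} = \frac{1458}{2 \cdot 324 \left(266 + 324\right)} = \frac{1458}{2 \cdot 324 \cdot 590} = \frac{1458}{382320} = 1458 \cdot \frac{1}{382320} = \frac{9}{2360}$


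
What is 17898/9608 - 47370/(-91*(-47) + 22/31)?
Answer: -1955937313/212351212 ≈ -9.2109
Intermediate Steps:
17898/9608 - 47370/(-91*(-47) + 22/31) = 17898*(1/9608) - 47370/(4277 + 22*(1/31)) = 8949/4804 - 47370/(4277 + 22/31) = 8949/4804 - 47370/132609/31 = 8949/4804 - 47370*31/132609 = 8949/4804 - 489490/44203 = -1955937313/212351212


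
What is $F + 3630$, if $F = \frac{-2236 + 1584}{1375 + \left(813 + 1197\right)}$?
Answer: $\frac{12286898}{3385} \approx 3629.8$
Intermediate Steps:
$F = - \frac{652}{3385}$ ($F = - \frac{652}{1375 + 2010} = - \frac{652}{3385} \approx -0.19261$)
$F + 3630 = - \frac{652}{3385} + 3630 = \frac{12286898}{3385}$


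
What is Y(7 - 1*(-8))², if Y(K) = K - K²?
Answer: 44100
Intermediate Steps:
Y(7 - 1*(-8))² = ((7 - 1*(-8))*(1 - (7 - 1*(-8))))² = ((7 + 8)*(1 - (7 + 8)))² = (15*(1 - 1*15))² = (15*(1 - 15))² = (15*(-14))² = (-210)² = 44100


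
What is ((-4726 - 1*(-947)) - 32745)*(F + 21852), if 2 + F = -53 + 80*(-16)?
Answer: -749362908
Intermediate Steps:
F = -1335 (F = -2 + (-53 + 80*(-16)) = -2 + (-53 - 1280) = -2 - 1333 = -1335)
((-4726 - 1*(-947)) - 32745)*(F + 21852) = ((-4726 - 1*(-947)) - 32745)*(-1335 + 21852) = ((-4726 + 947) - 32745)*20517 = (-3779 - 32745)*20517 = -36524*20517 = -749362908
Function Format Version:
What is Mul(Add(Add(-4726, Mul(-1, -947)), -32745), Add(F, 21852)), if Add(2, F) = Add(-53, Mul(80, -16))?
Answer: -749362908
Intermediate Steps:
F = -1335 (F = Add(-2, Add(-53, Mul(80, -16))) = Add(-2, Add(-53, -1280)) = Add(-2, -1333) = -1335)
Mul(Add(Add(-4726, Mul(-1, -947)), -32745), Add(F, 21852)) = Mul(Add(Add(-4726, Mul(-1, -947)), -32745), Add(-1335, 21852)) = Mul(Add(Add(-4726, 947), -32745), 20517) = Mul(Add(-3779, -32745), 20517) = Mul(-36524, 20517) = -749362908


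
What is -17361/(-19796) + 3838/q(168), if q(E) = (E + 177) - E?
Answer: 79049945/3503892 ≈ 22.561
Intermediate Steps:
q(E) = 177 (q(E) = (177 + E) - E = 177)
-17361/(-19796) + 3838/q(168) = -17361/(-19796) + 3838/177 = -17361*(-1/19796) + 3838*(1/177) = 17361/19796 + 3838/177 = 79049945/3503892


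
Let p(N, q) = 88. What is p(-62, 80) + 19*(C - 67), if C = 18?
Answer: -843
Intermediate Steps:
p(-62, 80) + 19*(C - 67) = 88 + 19*(18 - 67) = 88 + 19*(-49) = 88 - 931 = -843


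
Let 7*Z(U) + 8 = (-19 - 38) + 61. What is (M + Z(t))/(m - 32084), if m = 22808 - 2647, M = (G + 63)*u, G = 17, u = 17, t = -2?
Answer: -9516/83461 ≈ -0.11402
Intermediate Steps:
Z(U) = -4/7 (Z(U) = -8/7 + ((-19 - 38) + 61)/7 = -8/7 + (-57 + 61)/7 = -8/7 + (⅐)*4 = -8/7 + 4/7 = -4/7)
M = 1360 (M = (17 + 63)*17 = 80*17 = 1360)
m = 20161
(M + Z(t))/(m - 32084) = (1360 - 4/7)/(20161 - 32084) = (9516/7)/(-11923) = (9516/7)*(-1/11923) = -9516/83461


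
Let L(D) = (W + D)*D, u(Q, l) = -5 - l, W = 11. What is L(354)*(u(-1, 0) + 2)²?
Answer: 1162890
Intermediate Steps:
L(D) = D*(11 + D) (L(D) = (11 + D)*D = D*(11 + D))
L(354)*(u(-1, 0) + 2)² = (354*(11 + 354))*((-5 - 1*0) + 2)² = (354*365)*((-5 + 0) + 2)² = 129210*(-5 + 2)² = 129210*(-3)² = 129210*9 = 1162890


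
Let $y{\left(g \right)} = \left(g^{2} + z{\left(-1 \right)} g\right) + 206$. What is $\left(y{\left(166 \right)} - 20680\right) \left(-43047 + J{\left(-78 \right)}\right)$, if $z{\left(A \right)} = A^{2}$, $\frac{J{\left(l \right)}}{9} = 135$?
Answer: $-303198336$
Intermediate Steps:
$J{\left(l \right)} = 1215$ ($J{\left(l \right)} = 9 \cdot 135 = 1215$)
$y{\left(g \right)} = 206 + g + g^{2}$ ($y{\left(g \right)} = \left(g^{2} + \left(-1\right)^{2} g\right) + 206 = \left(g^{2} + 1 g\right) + 206 = \left(g^{2} + g\right) + 206 = \left(g + g^{2}\right) + 206 = 206 + g + g^{2}$)
$\left(y{\left(166 \right)} - 20680\right) \left(-43047 + J{\left(-78 \right)}\right) = \left(\left(206 + 166 + 166^{2}\right) - 20680\right) \left(-43047 + 1215\right) = \left(\left(206 + 166 + 27556\right) - 20680\right) \left(-41832\right) = \left(27928 - 20680\right) \left(-41832\right) = 7248 \left(-41832\right) = -303198336$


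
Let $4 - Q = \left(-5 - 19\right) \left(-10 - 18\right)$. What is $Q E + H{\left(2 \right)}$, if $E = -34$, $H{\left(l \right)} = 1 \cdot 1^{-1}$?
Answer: $22713$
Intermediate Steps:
$H{\left(l \right)} = 1$ ($H{\left(l \right)} = 1 \cdot 1 = 1$)
$Q = -668$ ($Q = 4 - \left(-5 - 19\right) \left(-10 - 18\right) = 4 - \left(-24\right) \left(-28\right) = 4 - 672 = -668$)
$Q E + H{\left(2 \right)} = \left(-668\right) \left(-34\right) + 1 = 22712 + 1 = 22713$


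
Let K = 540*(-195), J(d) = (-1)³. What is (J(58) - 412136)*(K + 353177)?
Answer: -102159283149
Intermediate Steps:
J(d) = -1
K = -105300
(J(58) - 412136)*(K + 353177) = (-1 - 412136)*(-105300 + 353177) = -412137*247877 = -102159283149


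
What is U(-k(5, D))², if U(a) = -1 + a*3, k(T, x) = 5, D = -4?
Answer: 256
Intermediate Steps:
U(a) = -1 + 3*a
U(-k(5, D))² = (-1 + 3*(-1*5))² = (-1 + 3*(-5))² = (-1 - 15)² = (-16)² = 256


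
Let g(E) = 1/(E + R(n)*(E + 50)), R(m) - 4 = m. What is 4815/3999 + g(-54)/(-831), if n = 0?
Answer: 93364183/77540610 ≈ 1.2041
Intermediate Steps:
R(m) = 4 + m
g(E) = 1/(200 + 5*E) (g(E) = 1/(E + (4 + 0)*(E + 50)) = 1/(E + 4*(50 + E)) = 1/(E + (200 + 4*E)) = 1/(200 + 5*E))
4815/3999 + g(-54)/(-831) = 4815/3999 + (1/(5*(40 - 54)))/(-831) = 4815*(1/3999) + ((1/5)/(-14))*(-1/831) = 1605/1333 + ((1/5)*(-1/14))*(-1/831) = 1605/1333 - 1/70*(-1/831) = 1605/1333 + 1/58170 = 93364183/77540610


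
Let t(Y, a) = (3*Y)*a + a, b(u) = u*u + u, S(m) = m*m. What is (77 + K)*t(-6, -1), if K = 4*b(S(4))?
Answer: 19805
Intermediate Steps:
S(m) = m²
b(u) = u + u² (b(u) = u² + u = u + u²)
t(Y, a) = a + 3*Y*a (t(Y, a) = 3*Y*a + a = a + 3*Y*a)
K = 1088 (K = 4*(4²*(1 + 4²)) = 4*(16*(1 + 16)) = 4*(16*17) = 4*272 = 1088)
(77 + K)*t(-6, -1) = (77 + 1088)*(-(1 + 3*(-6))) = 1165*(-(1 - 18)) = 1165*(-1*(-17)) = 1165*17 = 19805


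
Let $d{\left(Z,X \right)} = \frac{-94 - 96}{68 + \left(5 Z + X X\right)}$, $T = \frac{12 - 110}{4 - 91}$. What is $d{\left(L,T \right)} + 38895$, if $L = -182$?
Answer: $\frac{123754768620}{3181747} \approx 38895.0$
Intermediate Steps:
$T = \frac{98}{87}$ ($T = - \frac{98}{-87} = \left(-98\right) \left(- \frac{1}{87}\right) = \frac{98}{87} \approx 1.1264$)
$d{\left(Z,X \right)} = - \frac{190}{68 + X^{2} + 5 Z}$ ($d{\left(Z,X \right)} = - \frac{190}{68 + \left(5 Z + X^{2}\right)} = - \frac{190}{68 + \left(X^{2} + 5 Z\right)} = - \frac{190}{68 + X^{2} + 5 Z}$)
$d{\left(L,T \right)} + 38895 = - \frac{190}{68 + \left(\frac{98}{87}\right)^{2} + 5 \left(-182\right)} + 38895 = - \frac{190}{68 + \frac{9604}{7569} - 910} + 38895 = - \frac{190}{- \frac{6363494}{7569}} + 38895 = \left(-190\right) \left(- \frac{7569}{6363494}\right) + 38895 = \frac{719055}{3181747} + 38895 = \frac{123754768620}{3181747}$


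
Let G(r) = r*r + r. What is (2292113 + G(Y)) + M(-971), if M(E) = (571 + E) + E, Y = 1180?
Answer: 3684322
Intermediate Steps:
M(E) = 571 + 2*E
G(r) = r + r**2 (G(r) = r**2 + r = r + r**2)
(2292113 + G(Y)) + M(-971) = (2292113 + 1180*(1 + 1180)) + (571 + 2*(-971)) = (2292113 + 1180*1181) + (571 - 1942) = (2292113 + 1393580) - 1371 = 3685693 - 1371 = 3684322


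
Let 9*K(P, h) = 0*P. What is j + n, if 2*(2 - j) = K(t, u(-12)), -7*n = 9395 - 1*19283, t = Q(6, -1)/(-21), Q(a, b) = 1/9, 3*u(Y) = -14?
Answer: 9902/7 ≈ 1414.6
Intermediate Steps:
u(Y) = -14/3 (u(Y) = (1/3)*(-14) = -14/3)
Q(a, b) = 1/9
t = -1/189 (t = (1/9)/(-21) = (1/9)*(-1/21) = -1/189 ≈ -0.0052910)
n = 9888/7 (n = -(9395 - 1*19283)/7 = -(9395 - 19283)/7 = -1/7*(-9888) = 9888/7 ≈ 1412.6)
K(P, h) = 0 (K(P, h) = (0*P)/9 = (1/9)*0 = 0)
j = 2 (j = 2 - 1/2*0 = 2 + 0 = 2)
j + n = 2 + 9888/7 = 9902/7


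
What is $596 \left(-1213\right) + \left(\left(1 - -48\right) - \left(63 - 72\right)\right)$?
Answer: $-722890$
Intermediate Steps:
$596 \left(-1213\right) + \left(\left(1 - -48\right) - \left(63 - 72\right)\right) = -722948 + \left(\left(1 + 48\right) - \left(63 - 72\right)\right) = -722948 + \left(49 - -9\right) = -722948 + \left(49 + 9\right) = -722948 + 58 = -722890$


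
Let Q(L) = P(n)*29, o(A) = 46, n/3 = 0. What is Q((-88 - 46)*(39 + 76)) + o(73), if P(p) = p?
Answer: 46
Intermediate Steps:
n = 0 (n = 3*0 = 0)
Q(L) = 0 (Q(L) = 0*29 = 0)
Q((-88 - 46)*(39 + 76)) + o(73) = 0 + 46 = 46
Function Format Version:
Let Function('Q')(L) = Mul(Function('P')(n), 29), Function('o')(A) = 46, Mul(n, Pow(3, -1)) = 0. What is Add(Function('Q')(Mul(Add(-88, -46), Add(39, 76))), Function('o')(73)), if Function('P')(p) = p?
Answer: 46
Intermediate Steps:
n = 0 (n = Mul(3, 0) = 0)
Function('Q')(L) = 0 (Function('Q')(L) = Mul(0, 29) = 0)
Add(Function('Q')(Mul(Add(-88, -46), Add(39, 76))), Function('o')(73)) = Add(0, 46) = 46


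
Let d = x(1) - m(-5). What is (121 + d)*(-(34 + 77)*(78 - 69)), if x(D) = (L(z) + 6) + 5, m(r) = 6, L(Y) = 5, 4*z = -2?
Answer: -130869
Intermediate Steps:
z = -½ (z = (¼)*(-2) = -½ ≈ -0.50000)
x(D) = 16 (x(D) = (5 + 6) + 5 = 11 + 5 = 16)
d = 10 (d = 16 - 1*6 = 16 - 6 = 10)
(121 + d)*(-(34 + 77)*(78 - 69)) = (121 + 10)*(-(34 + 77)*(78 - 69)) = 131*(-111*9) = 131*(-1*999) = 131*(-999) = -130869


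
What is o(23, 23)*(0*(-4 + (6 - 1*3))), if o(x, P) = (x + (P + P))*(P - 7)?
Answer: 0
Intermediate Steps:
o(x, P) = (-7 + P)*(x + 2*P) (o(x, P) = (x + 2*P)*(-7 + P) = (-7 + P)*(x + 2*P))
o(23, 23)*(0*(-4 + (6 - 1*3))) = (-14*23 - 7*23 + 2*23² + 23*23)*(0*(-4 + (6 - 1*3))) = (-322 - 161 + 2*529 + 529)*(0*(-4 + (6 - 3))) = (-322 - 161 + 1058 + 529)*(0*(-4 + 3)) = 1104*(0*(-1)) = 1104*0 = 0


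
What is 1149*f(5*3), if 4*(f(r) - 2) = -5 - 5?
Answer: -1149/2 ≈ -574.50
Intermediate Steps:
f(r) = -½ (f(r) = 2 + (-5 - 5)/4 = 2 + (¼)*(-10) = 2 - 5/2 = -½)
1149*f(5*3) = 1149*(-½) = -1149/2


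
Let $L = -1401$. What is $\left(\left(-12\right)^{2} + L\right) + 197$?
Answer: $-1060$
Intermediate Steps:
$\left(\left(-12\right)^{2} + L\right) + 197 = \left(\left(-12\right)^{2} - 1401\right) + 197 = \left(144 - 1401\right) + 197 = -1257 + 197 = -1060$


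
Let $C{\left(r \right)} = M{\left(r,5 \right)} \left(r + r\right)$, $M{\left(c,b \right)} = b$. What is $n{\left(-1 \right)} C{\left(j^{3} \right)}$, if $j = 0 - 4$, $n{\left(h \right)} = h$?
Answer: $640$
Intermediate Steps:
$j = -4$ ($j = 0 - 4 = -4$)
$C{\left(r \right)} = 10 r$ ($C{\left(r \right)} = 5 \left(r + r\right) = 5 \cdot 2 r = 10 r$)
$n{\left(-1 \right)} C{\left(j^{3} \right)} = - 10 \left(-4\right)^{3} = - 10 \left(-64\right) = \left(-1\right) \left(-640\right) = 640$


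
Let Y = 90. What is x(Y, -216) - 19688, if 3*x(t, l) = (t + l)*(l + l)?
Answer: -1544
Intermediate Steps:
x(t, l) = 2*l*(l + t)/3 (x(t, l) = ((t + l)*(l + l))/3 = ((l + t)*(2*l))/3 = (2*l*(l + t))/3 = 2*l*(l + t)/3)
x(Y, -216) - 19688 = (2/3)*(-216)*(-216 + 90) - 19688 = (2/3)*(-216)*(-126) - 19688 = 18144 - 19688 = -1544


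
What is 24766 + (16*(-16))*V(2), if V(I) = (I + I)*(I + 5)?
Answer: 17598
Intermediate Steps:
V(I) = 2*I*(5 + I) (V(I) = (2*I)*(5 + I) = 2*I*(5 + I))
24766 + (16*(-16))*V(2) = 24766 + (16*(-16))*(2*2*(5 + 2)) = 24766 - 512*2*7 = 24766 - 256*28 = 24766 - 7168 = 17598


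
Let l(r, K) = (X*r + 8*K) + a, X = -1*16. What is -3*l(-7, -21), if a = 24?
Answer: 96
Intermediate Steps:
X = -16
l(r, K) = 24 - 16*r + 8*K (l(r, K) = (-16*r + 8*K) + 24 = 24 - 16*r + 8*K)
-3*l(-7, -21) = -3*(24 - 16*(-7) + 8*(-21)) = -3*(24 + 112 - 168) = -3*(-32) = 96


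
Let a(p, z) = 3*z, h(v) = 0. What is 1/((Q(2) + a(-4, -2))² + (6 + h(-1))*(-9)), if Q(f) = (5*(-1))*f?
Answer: 1/202 ≈ 0.0049505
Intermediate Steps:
Q(f) = -5*f
1/((Q(2) + a(-4, -2))² + (6 + h(-1))*(-9)) = 1/((-5*2 + 3*(-2))² + (6 + 0)*(-9)) = 1/((-10 - 6)² + 6*(-9)) = 1/((-16)² - 54) = 1/(256 - 54) = 1/202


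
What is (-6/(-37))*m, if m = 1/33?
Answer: 2/407 ≈ 0.0049140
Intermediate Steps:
m = 1/33 ≈ 0.030303
(-6/(-37))*m = -6/(-37)*(1/33) = -6*(-1/37)*(1/33) = (6/37)*(1/33) = 2/407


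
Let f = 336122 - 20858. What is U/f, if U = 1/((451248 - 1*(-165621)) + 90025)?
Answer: 1/222858230016 ≈ 4.4872e-12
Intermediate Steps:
f = 315264
U = 1/706894 (U = 1/((451248 + 165621) + 90025) = 1/(616869 + 90025) = 1/706894 ≈ 1.4146e-6)
U/f = (1/706894)/315264 = (1/706894)*(1/315264) = 1/222858230016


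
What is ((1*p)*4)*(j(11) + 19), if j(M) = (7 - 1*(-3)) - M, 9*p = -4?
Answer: -32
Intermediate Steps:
p = -4/9 (p = (⅑)*(-4) = -4/9 ≈ -0.44444)
j(M) = 10 - M (j(M) = (7 + 3) - M = 10 - M)
((1*p)*4)*(j(11) + 19) = ((1*(-4/9))*4)*((10 - 1*11) + 19) = (-4/9*4)*((10 - 11) + 19) = -16*(-1 + 19)/9 = -16/9*18 = -32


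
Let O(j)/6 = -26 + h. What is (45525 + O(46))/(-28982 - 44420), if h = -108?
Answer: -44721/73402 ≈ -0.60926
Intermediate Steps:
O(j) = -804 (O(j) = 6*(-26 - 108) = 6*(-134) = -804)
(45525 + O(46))/(-28982 - 44420) = (45525 - 804)/(-28982 - 44420) = 44721/(-73402) = 44721*(-1/73402) = -44721/73402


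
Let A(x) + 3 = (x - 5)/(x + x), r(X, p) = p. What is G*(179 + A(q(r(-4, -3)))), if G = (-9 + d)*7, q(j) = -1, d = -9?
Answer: -22554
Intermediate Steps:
G = -126 (G = (-9 - 9)*7 = -18*7 = -126)
A(x) = -3 + (-5 + x)/(2*x) (A(x) = -3 + (x - 5)/(x + x) = -3 + (-5 + x)/((2*x)) = -3 + (-5 + x)*(1/(2*x)) = -3 + (-5 + x)/(2*x))
G*(179 + A(q(r(-4, -3)))) = -126*(179 + (5/2)*(-1 - 1*(-1))/(-1)) = -126*(179 + (5/2)*(-1)*(-1 + 1)) = -126*(179 + (5/2)*(-1)*0) = -126*(179 + 0) = -126*179 = -22554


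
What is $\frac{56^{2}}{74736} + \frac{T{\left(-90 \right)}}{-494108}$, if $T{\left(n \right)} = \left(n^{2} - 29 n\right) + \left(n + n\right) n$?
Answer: $- \frac{14425721}{1153989234} \approx -0.012501$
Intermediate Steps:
$T{\left(n \right)} = - 29 n + 3 n^{2}$ ($T{\left(n \right)} = \left(n^{2} - 29 n\right) + 2 n n = \left(n^{2} - 29 n\right) + 2 n^{2} = - 29 n + 3 n^{2}$)
$\frac{56^{2}}{74736} + \frac{T{\left(-90 \right)}}{-494108} = \frac{56^{2}}{74736} + \frac{\left(-90\right) \left(-29 + 3 \left(-90\right)\right)}{-494108} = 3136 \cdot \frac{1}{74736} + - 90 \left(-29 - 270\right) \left(- \frac{1}{494108}\right) = \frac{196}{4671} + \left(-90\right) \left(-299\right) \left(- \frac{1}{494108}\right) = \frac{196}{4671} + 26910 \left(- \frac{1}{494108}\right) = \frac{196}{4671} - \frac{13455}{247054} = - \frac{14425721}{1153989234}$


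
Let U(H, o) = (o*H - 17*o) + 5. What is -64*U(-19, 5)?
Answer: 11200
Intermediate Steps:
U(H, o) = 5 - 17*o + H*o (U(H, o) = (H*o - 17*o) + 5 = (-17*o + H*o) + 5 = 5 - 17*o + H*o)
-64*U(-19, 5) = -64*(5 - 17*5 - 19*5) = -64*(5 - 85 - 95) = -64*(-175) = 11200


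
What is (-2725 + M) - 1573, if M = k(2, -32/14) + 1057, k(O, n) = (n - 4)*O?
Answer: -22775/7 ≈ -3253.6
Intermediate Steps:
k(O, n) = O*(-4 + n) (k(O, n) = (-4 + n)*O = O*(-4 + n))
M = 7311/7 (M = 2*(-4 - 32/14) + 1057 = 2*(-4 - 32*1/14) + 1057 = 2*(-4 - 16/7) + 1057 = 2*(-44/7) + 1057 = -88/7 + 1057 = 7311/7 ≈ 1044.4)
(-2725 + M) - 1573 = (-2725 + 7311/7) - 1573 = -11764/7 - 1573 = -22775/7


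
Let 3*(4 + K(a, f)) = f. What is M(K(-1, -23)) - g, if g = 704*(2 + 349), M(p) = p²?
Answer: -2222711/9 ≈ -2.4697e+5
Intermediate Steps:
K(a, f) = -4 + f/3
g = 247104 (g = 704*351 = 247104)
M(K(-1, -23)) - g = (-4 + (⅓)*(-23))² - 1*247104 = (-4 - 23/3)² - 247104 = (-35/3)² - 247104 = 1225/9 - 247104 = -2222711/9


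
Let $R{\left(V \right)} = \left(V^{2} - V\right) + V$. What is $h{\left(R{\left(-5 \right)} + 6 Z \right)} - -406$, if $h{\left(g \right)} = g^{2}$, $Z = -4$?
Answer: $407$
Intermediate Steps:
$R{\left(V \right)} = V^{2}$
$h{\left(R{\left(-5 \right)} + 6 Z \right)} - -406 = \left(\left(-5\right)^{2} + 6 \left(-4\right)\right)^{2} - -406 = \left(25 - 24\right)^{2} + 406 = 1^{2} + 406 = 1 + 406 = 407$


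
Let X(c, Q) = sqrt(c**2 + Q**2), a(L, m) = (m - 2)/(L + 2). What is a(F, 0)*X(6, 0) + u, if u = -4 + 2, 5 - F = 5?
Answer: -8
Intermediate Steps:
F = 0 (F = 5 - 1*5 = 5 - 5 = 0)
a(L, m) = (-2 + m)/(2 + L)
X(c, Q) = sqrt(Q**2 + c**2)
u = -2
a(F, 0)*X(6, 0) + u = ((-2 + 0)/(2 + 0))*sqrt(0**2 + 6**2) - 2 = (-2/2)*sqrt(0 + 36) - 2 = ((1/2)*(-2))*sqrt(36) - 2 = -1*6 - 2 = -6 - 2 = -8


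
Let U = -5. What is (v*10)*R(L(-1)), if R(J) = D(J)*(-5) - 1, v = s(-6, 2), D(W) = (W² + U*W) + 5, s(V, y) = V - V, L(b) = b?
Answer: 0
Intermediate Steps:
s(V, y) = 0
D(W) = 5 + W² - 5*W (D(W) = (W² - 5*W) + 5 = 5 + W² - 5*W)
v = 0
R(J) = -26 - 5*J² + 25*J (R(J) = (5 + J² - 5*J)*(-5) - 1 = (-25 - 5*J² + 25*J) - 1 = -26 - 5*J² + 25*J)
(v*10)*R(L(-1)) = (0*10)*(-26 - 5*(-1)² + 25*(-1)) = 0*(-26 - 5*1 - 25) = 0*(-26 - 5 - 25) = 0*(-56) = 0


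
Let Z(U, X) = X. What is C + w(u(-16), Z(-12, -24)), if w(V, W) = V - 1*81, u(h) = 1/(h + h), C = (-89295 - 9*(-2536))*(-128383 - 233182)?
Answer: 769074785087/32 ≈ 2.4034e+10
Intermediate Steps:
C = 24033587115 (C = (-89295 + 22824)*(-361565) = -66471*(-361565) = 24033587115)
u(h) = 1/(2*h)
w(V, W) = -81 + V (w(V, W) = V - 81 = -81 + V)
C + w(u(-16), Z(-12, -24)) = 24033587115 + (-81 + (½)/(-16)) = 24033587115 + (-81 + (½)*(-1/16)) = 24033587115 + (-81 - 1/32) = 24033587115 - 2593/32 = 769074785087/32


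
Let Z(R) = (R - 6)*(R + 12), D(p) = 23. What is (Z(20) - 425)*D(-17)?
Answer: 529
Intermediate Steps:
Z(R) = (-6 + R)*(12 + R)
(Z(20) - 425)*D(-17) = ((-72 + 20² + 6*20) - 425)*23 = ((-72 + 400 + 120) - 425)*23 = (448 - 425)*23 = 23*23 = 529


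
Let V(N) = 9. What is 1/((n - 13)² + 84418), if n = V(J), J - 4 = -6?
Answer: 1/84434 ≈ 1.1844e-5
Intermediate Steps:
J = -2 (J = 4 - 6 = -2)
n = 9
1/((n - 13)² + 84418) = 1/((9 - 13)² + 84418) = 1/((-4)² + 84418) = 1/(16 + 84418) = 1/84434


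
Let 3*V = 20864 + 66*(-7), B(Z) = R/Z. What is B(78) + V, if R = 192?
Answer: 265322/39 ≈ 6803.1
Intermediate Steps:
B(Z) = 192/Z
V = 20402/3 (V = (20864 + 66*(-7))/3 = (20864 - 462)/3 = (1/3)*20402 = 20402/3 ≈ 6800.7)
B(78) + V = 192/78 + 20402/3 = 192*(1/78) + 20402/3 = 32/13 + 20402/3 = 265322/39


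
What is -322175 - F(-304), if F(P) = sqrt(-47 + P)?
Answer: -322175 - 3*I*sqrt(39) ≈ -3.2218e+5 - 18.735*I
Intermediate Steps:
-322175 - F(-304) = -322175 - sqrt(-47 - 304) = -322175 - sqrt(-351) = -322175 - 3*I*sqrt(39)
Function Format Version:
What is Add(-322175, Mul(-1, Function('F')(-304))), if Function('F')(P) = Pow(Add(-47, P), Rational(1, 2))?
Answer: Add(-322175, Mul(-3, I, Pow(39, Rational(1, 2)))) ≈ Add(-3.2218e+5, Mul(-18.735, I))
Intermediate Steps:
Add(-322175, Mul(-1, Function('F')(-304))) = Add(-322175, Mul(-1, Pow(Add(-47, -304), Rational(1, 2)))) = Add(-322175, Mul(-1, Pow(-351, Rational(1, 2)))) = Add(-322175, Mul(-1, Mul(3, I, Pow(39, Rational(1, 2))))) = Add(-322175, Mul(-3, I, Pow(39, Rational(1, 2))))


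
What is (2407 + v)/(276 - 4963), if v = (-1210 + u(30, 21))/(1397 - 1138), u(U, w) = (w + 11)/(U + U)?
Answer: -9333053/18208995 ≈ -0.51255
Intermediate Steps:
u(U, w) = (11 + w)/(2*U) (u(U, w) = (11 + w)/((2*U)) = (11 + w)*(1/(2*U)) = (11 + w)/(2*U))
v = -18142/3885 (v = (-1210 + (½)*(11 + 21)/30)/(1397 - 1138) = (-1210 + (½)*(1/30)*32)/259 = (-1210 + 8/15)*(1/259) = -18142/15*1/259 = -18142/3885 ≈ -4.6698)
(2407 + v)/(276 - 4963) = (2407 - 18142/3885)/(276 - 4963) = (9333053/3885)/(-4687) = (9333053/3885)*(-1/4687) = -9333053/18208995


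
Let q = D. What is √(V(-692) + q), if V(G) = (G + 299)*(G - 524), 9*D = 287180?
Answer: 2*√1147043/3 ≈ 714.00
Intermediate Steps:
D = 287180/9 (D = (⅑)*287180 = 287180/9 ≈ 31909.)
q = 287180/9 ≈ 31909.
V(G) = (-524 + G)*(299 + G) (V(G) = (299 + G)*(-524 + G) = (-524 + G)*(299 + G))
√(V(-692) + q) = √((-156676 + (-692)² - 225*(-692)) + 287180/9) = √((-156676 + 478864 + 155700) + 287180/9) = √(477888 + 287180/9) = √(4588172/9) = 2*√1147043/3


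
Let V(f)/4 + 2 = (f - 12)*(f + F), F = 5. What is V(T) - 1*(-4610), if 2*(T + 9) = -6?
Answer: 5274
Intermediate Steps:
T = -12 (T = -9 + (½)*(-6) = -9 - 3 = -12)
V(f) = -8 + 4*(-12 + f)*(5 + f) (V(f) = -8 + 4*((f - 12)*(f + 5)) = -8 + 4*((-12 + f)*(5 + f)) = -8 + 4*(-12 + f)*(5 + f))
V(T) - 1*(-4610) = (-248 - 28*(-12) + 4*(-12)²) - 1*(-4610) = (-248 + 336 + 4*144) + 4610 = (-248 + 336 + 576) + 4610 = 664 + 4610 = 5274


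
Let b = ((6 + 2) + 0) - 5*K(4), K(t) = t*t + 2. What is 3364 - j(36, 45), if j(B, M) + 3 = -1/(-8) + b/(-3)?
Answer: 80149/24 ≈ 3339.5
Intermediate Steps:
K(t) = 2 + t**2 (K(t) = t**2 + 2 = 2 + t**2)
b = -82 (b = ((6 + 2) + 0) - 5*(2 + 4**2) = (8 + 0) - 5*(2 + 16) = 8 - 5*18 = 8 - 90 = -82)
j(B, M) = 587/24 (j(B, M) = -3 + (-1/(-8) - 82/(-3)) = -3 + (-1*(-1/8) - 82*(-1/3)) = -3 + (1/8 + 82/3) = -3 + 659/24 = 587/24)
3364 - j(36, 45) = 3364 - 1*587/24 = 3364 - 587/24 = 80149/24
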